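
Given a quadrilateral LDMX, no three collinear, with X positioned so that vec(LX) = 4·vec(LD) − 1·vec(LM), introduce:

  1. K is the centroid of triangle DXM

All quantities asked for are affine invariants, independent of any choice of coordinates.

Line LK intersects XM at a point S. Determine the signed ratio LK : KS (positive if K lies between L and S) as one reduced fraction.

LK:KS = 5

Choose coordinates L = (0, 0), D = (1, 0), M = (0, 1), X = (4, -1).
1. K is the centroid of triangle DXM ⇒ K = (5/3, 0)
line LK meets XM at S = (2, 0)
K = L + t·(S−L) with t = 5/6, so LK:KS = 5/6:1/6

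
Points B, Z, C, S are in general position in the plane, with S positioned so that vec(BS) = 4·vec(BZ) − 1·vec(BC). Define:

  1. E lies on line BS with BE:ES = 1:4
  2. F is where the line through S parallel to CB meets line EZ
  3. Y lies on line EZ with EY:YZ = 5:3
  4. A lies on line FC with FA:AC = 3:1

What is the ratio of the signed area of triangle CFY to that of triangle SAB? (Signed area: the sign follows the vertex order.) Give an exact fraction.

[CFY]:[SAB] = -123/140

Work in coordinates with B = (0, 0), Z = (1, 0), C = (0, 1), S = (4, -1).
1. E lies on line BS with BE:ES = 1:4 ⇒ E = (4/5, -1/5)
2. F is where the line through S parallel to CB meets line EZ ⇒ F = (4, 3)
3. Y lies on line EZ with EY:YZ = 5:3 ⇒ Y = (37/40, -3/40)
4. A lies on line FC with FA:AC = 3:1 ⇒ A = (1, 3/2)
2·[CFY] = -123/20, 2·[SAB] = 7
[CFY]:[SAB] = -123/20:7 = -123/140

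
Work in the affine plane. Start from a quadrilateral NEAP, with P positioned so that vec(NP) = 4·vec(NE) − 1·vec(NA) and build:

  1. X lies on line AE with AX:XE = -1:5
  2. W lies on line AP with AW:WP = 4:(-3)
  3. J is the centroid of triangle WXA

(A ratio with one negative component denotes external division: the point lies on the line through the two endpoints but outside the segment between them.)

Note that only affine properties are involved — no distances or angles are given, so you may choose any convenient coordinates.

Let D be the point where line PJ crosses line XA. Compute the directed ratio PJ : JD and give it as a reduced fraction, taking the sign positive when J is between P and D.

PJ:JD = -1/4

Assign N = (0, 0), E = (1, 0), A = (0, 1), P = (4, -1) — the answer is frame-independent, so this choice is without loss of generality.
1. X lies on line AE with AX:XE = -1:5 ⇒ X = (-1/4, 5/4)
2. W lies on line AP with AW:WP = 4:(-3) ⇒ W = (16, -7)
3. J is the centroid of triangle WXA ⇒ J = (21/4, -19/12)
line PJ meets XA at D = (1/4, 3/4)
J = P + t·(D−P) with t = -1/3, so PJ:JD = -1/3:4/3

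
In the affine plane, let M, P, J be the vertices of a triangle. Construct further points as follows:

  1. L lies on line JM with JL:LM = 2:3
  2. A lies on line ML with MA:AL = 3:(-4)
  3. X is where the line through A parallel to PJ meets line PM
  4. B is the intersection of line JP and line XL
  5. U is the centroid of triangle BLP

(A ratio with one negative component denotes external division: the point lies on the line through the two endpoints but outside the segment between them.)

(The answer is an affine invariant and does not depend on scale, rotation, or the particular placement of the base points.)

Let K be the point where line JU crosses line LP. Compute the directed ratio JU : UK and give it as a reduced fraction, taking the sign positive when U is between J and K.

Choose coordinates M = (0, 0), P = (1, 0), J = (0, 1).
1. L lies on line JM with JL:LM = 2:3 ⇒ L = (0, 3/5)
2. A lies on line ML with MA:AL = 3:(-4) ⇒ A = (0, -9/5)
3. X is where the line through A parallel to PJ meets line PM ⇒ X = (-9/5, 0)
4. B is the intersection of line JP and line XL ⇒ B = (3/10, 7/10)
5. U is the centroid of triangle BLP ⇒ U = (13/30, 13/30)
line JU meets LP at K = (13/23, 6/23)
U = J + t·(K−J) with t = 23/30, so JU:UK = 23/30:7/30

JU:UK = 23/7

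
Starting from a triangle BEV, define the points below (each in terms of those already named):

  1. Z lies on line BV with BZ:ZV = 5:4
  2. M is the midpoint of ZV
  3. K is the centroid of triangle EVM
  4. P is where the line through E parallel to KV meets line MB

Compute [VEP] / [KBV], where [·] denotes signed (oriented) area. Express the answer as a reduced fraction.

Assign B = (0, 0), E = (1, 0), V = (0, 1) — the answer is frame-independent, so this choice is without loss of generality.
1. Z lies on line BV with BZ:ZV = 5:4 ⇒ Z = (0, 5/9)
2. M is the midpoint of ZV ⇒ M = (0, 7/9)
3. K is the centroid of triangle EVM ⇒ K = (1/3, 16/27)
4. P is where the line through E parallel to KV meets line MB ⇒ P = (0, 11/9)
2·[VEP] = 2/9, 2·[KBV] = -1/3
[VEP]:[KBV] = 2/9:-1/3 = -2/3

[VEP]:[KBV] = -2/3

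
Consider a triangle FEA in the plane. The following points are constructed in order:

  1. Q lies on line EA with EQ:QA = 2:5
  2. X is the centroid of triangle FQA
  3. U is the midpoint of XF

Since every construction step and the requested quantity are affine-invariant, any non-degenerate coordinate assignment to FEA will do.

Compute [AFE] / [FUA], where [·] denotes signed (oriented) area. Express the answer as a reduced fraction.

[AFE]:[FUA] = 42/5

Set F = (0, 0), E = (1, 0), A = (0, 1); any affine frame gives the same invariant.
1. Q lies on line EA with EQ:QA = 2:5 ⇒ Q = (5/7, 2/7)
2. X is the centroid of triangle FQA ⇒ X = (5/21, 3/7)
3. U is the midpoint of XF ⇒ U = (5/42, 3/14)
2·[AFE] = 1, 2·[FUA] = 5/42
[AFE]:[FUA] = 1:5/42 = 42/5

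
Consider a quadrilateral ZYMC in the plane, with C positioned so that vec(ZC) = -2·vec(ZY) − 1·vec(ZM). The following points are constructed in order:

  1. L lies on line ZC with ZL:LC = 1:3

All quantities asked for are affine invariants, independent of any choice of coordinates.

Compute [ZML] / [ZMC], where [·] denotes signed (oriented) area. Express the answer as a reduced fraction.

Choose coordinates Z = (0, 0), Y = (1, 0), M = (0, 1), C = (-2, -1).
1. L lies on line ZC with ZL:LC = 1:3 ⇒ L = (-1/2, -1/4)
2·[ZML] = 1/2, 2·[ZMC] = 2
[ZML]:[ZMC] = 1/2:2 = 1/4

[ZML]:[ZMC] = 1/4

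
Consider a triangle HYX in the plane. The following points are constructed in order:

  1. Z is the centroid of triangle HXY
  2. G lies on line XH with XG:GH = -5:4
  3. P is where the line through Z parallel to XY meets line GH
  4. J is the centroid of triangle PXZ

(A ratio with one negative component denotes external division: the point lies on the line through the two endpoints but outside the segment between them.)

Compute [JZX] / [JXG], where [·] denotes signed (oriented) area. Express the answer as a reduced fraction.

[JZX]:[JXG] = 1/15

Assign H = (0, 0), Y = (1, 0), X = (0, 1) — the answer is frame-independent, so this choice is without loss of generality.
1. Z is the centroid of triangle HXY ⇒ Z = (1/3, 1/3)
2. G lies on line XH with XG:GH = -5:4 ⇒ G = (0, -4)
3. P is where the line through Z parallel to XY meets line GH ⇒ P = (0, 2/3)
4. J is the centroid of triangle PXZ ⇒ J = (1/9, 2/3)
2·[JZX] = 1/27, 2·[JXG] = 5/9
[JZX]:[JXG] = 1/27:5/9 = 1/15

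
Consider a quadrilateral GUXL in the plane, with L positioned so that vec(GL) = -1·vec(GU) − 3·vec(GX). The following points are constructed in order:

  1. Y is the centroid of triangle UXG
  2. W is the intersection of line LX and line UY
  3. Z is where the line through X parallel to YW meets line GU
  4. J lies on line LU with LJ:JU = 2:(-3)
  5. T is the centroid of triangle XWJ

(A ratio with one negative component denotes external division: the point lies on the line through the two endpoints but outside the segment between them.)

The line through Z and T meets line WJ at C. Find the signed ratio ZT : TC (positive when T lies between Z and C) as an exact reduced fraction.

Work in coordinates with G = (0, 0), U = (1, 0), X = (0, 1), L = (-1, -3).
1. Y is the centroid of triangle UXG ⇒ Y = (1/3, 1/3)
2. W is the intersection of line LX and line UY ⇒ W = (-1/9, 5/9)
3. Z is where the line through X parallel to YW meets line GU ⇒ Z = (2, 0)
4. J lies on line LU with LJ:JU = 2:(-3) ⇒ J = (-5, -9)
5. T is the centroid of triangle XWJ ⇒ T = (-46/27, -67/27)
line ZT meets WJ at C = (-2324/1413, -6901/2826)
T = Z + t·(C−Z) with t = 314/309, so ZT:TC = 314/309:-5/309

ZT:TC = -314/5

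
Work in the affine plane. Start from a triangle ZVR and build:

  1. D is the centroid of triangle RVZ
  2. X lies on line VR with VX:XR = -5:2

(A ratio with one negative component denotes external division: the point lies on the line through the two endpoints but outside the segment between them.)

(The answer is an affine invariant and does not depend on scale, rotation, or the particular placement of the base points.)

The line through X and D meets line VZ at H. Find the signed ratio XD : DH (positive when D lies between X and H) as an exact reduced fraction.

Set Z = (0, 0), V = (1, 0), R = (0, 1); any affine frame gives the same invariant.
1. D is the centroid of triangle RVZ ⇒ D = (1/3, 1/3)
2. X lies on line VR with VX:XR = -5:2 ⇒ X = (-2/3, 5/3)
line XD meets VZ at H = (7/12, 0)
D = X + t·(H−X) with t = 4/5, so XD:DH = 4/5:1/5

XD:DH = 4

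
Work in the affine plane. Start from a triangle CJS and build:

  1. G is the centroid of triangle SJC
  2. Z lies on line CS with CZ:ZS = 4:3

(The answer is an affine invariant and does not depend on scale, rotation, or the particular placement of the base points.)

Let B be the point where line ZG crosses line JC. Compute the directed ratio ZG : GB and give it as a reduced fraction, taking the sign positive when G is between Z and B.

ZG:GB = 5/7

Choose coordinates C = (0, 0), J = (1, 0), S = (0, 1).
1. G is the centroid of triangle SJC ⇒ G = (1/3, 1/3)
2. Z lies on line CS with CZ:ZS = 4:3 ⇒ Z = (0, 4/7)
line ZG meets JC at B = (4/5, 0)
G = Z + t·(B−Z) with t = 5/12, so ZG:GB = 5/12:7/12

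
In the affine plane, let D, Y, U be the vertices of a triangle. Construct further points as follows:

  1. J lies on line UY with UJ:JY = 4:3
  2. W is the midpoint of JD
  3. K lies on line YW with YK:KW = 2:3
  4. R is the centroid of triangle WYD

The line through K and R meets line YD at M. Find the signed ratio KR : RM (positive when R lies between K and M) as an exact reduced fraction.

Choose coordinates D = (0, 0), Y = (1, 0), U = (0, 1).
1. J lies on line UY with UJ:JY = 4:3 ⇒ J = (4/7, 3/7)
2. W is the midpoint of JD ⇒ W = (2/7, 3/14)
3. K lies on line YW with YK:KW = 2:3 ⇒ K = (5/7, 3/35)
4. R is the centroid of triangle WYD ⇒ R = (3/7, 1/14)
line KR meets YD at M = (-1, 0)
R = K + t·(M−K) with t = 1/6, so KR:RM = 1/6:5/6

KR:RM = 1/5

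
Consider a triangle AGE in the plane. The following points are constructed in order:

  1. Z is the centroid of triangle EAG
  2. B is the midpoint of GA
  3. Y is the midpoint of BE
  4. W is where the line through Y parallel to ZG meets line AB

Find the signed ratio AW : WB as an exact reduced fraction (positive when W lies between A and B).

AW:WB = -5/3

Work in coordinates with A = (0, 0), G = (1, 0), E = (0, 1).
1. Z is the centroid of triangle EAG ⇒ Z = (1/3, 1/3)
2. B is the midpoint of GA ⇒ B = (1/2, 0)
3. Y is the midpoint of BE ⇒ Y = (1/4, 1/2)
4. W is where the line through Y parallel to ZG meets line AB ⇒ W = (5/4, 0)
W = A + t·(B−A) with t = 5/2, so AW:WB = t:(1−t) = 5/2:-3/2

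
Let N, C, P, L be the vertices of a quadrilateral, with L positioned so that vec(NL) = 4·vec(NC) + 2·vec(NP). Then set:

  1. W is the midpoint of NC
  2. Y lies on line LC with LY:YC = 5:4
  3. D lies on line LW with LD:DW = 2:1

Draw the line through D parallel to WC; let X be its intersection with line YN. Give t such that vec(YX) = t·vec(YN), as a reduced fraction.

Assign N = (0, 0), C = (1, 0), P = (0, 1), L = (4, 2) — the answer is frame-independent, so this choice is without loss of generality.
1. W is the midpoint of NC ⇒ W = (1/2, 0)
2. Y lies on line LC with LY:YC = 5:4 ⇒ Y = (7/3, 8/9)
3. D lies on line LW with LD:DW = 2:1 ⇒ D = (5/3, 2/3)
through D parallel to WC: direction (1/2, 0); meets YN at X = (7/4, 2/3)
X = Y + t·(N−Y) with t = 1/4

t = 1/4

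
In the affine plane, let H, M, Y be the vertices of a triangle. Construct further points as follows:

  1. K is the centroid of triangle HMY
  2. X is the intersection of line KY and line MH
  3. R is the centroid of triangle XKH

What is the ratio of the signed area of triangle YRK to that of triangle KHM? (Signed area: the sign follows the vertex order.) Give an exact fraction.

Work in coordinates with H = (0, 0), M = (1, 0), Y = (0, 1).
1. K is the centroid of triangle HMY ⇒ K = (1/3, 1/3)
2. X is the intersection of line KY and line MH ⇒ X = (1/2, 0)
3. R is the centroid of triangle XKH ⇒ R = (5/18, 1/9)
2·[YRK] = 1/9, 2·[KHM] = 1/3
[YRK]:[KHM] = 1/9:1/3 = 1/3

[YRK]:[KHM] = 1/3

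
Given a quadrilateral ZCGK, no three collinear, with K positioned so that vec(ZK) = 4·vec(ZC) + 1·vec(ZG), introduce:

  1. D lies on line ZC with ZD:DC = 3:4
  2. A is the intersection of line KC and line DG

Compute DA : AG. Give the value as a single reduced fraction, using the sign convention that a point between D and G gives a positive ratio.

Choose coordinates Z = (0, 0), C = (1, 0), G = (0, 1), K = (4, 1).
1. D lies on line ZC with ZD:DC = 3:4 ⇒ D = (3/7, 0)
2. A is the intersection of line KC and line DG ⇒ A = (1/2, -1/6)
A = D + t·(G−D) with t = -1/6, so DA:AG = t:(1−t) = -1/6:7/6

DA:AG = -1/7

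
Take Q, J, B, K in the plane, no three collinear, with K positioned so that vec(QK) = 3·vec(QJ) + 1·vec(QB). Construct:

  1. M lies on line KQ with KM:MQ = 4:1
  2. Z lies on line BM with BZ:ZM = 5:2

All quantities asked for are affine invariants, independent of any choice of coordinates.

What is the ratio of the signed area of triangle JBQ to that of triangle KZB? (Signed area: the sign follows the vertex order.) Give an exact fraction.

[JBQ]:[KZB] = -7/12

Assign Q = (0, 0), J = (1, 0), B = (0, 1), K = (3, 1) — the answer is frame-independent, so this choice is without loss of generality.
1. M lies on line KQ with KM:MQ = 4:1 ⇒ M = (3/5, 1/5)
2. Z lies on line BM with BZ:ZM = 5:2 ⇒ Z = (3/7, 3/7)
2·[JBQ] = 1, 2·[KZB] = -12/7
[JBQ]:[KZB] = 1:-12/7 = -7/12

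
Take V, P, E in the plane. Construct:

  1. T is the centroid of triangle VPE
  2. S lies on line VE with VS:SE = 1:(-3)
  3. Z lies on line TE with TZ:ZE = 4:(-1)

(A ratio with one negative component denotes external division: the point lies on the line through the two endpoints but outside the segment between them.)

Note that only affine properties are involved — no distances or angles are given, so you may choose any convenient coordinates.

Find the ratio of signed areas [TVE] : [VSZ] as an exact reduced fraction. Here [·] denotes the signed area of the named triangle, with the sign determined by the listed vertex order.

Set V = (0, 0), P = (1, 0), E = (0, 1); any affine frame gives the same invariant.
1. T is the centroid of triangle VPE ⇒ T = (1/3, 1/3)
2. S lies on line VE with VS:SE = 1:(-3) ⇒ S = (0, -1/2)
3. Z lies on line TE with TZ:ZE = 4:(-1) ⇒ Z = (-1/9, 11/9)
2·[TVE] = -1/3, 2·[VSZ] = -1/18
[TVE]:[VSZ] = -1/3:-1/18 = 6

[TVE]:[VSZ] = 6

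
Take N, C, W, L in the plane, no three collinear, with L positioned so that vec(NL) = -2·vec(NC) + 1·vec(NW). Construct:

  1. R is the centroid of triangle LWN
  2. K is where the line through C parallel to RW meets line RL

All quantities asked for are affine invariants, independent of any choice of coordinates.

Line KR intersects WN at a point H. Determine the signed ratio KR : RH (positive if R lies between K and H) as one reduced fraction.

KR:RH = -3

Choose coordinates N = (0, 0), C = (1, 0), W = (0, 1), L = (-2, 1).
1. R is the centroid of triangle LWN ⇒ R = (-2/3, 2/3)
2. K is where the line through C parallel to RW meets line RL ⇒ K = (4/3, 1/6)
line KR meets WN at H = (0, 1/2)
R = K + t·(H−K) with t = 3/2, so KR:RH = 3/2:-1/2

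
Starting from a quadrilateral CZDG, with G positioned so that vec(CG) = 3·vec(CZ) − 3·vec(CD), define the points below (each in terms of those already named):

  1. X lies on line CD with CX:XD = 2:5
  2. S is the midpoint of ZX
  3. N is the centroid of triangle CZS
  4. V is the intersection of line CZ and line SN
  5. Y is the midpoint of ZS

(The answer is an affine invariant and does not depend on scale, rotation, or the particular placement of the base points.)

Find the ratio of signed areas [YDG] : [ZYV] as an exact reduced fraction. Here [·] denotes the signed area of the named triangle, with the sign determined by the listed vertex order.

Work in coordinates with C = (0, 0), Z = (1, 0), D = (0, 1), G = (3, -3).
1. X lies on line CD with CX:XD = 2:5 ⇒ X = (0, 2/7)
2. S is the midpoint of ZX ⇒ S = (1/2, 1/7)
3. N is the centroid of triangle CZS ⇒ N = (1/2, 1/21)
4. V is the intersection of line CZ and line SN ⇒ V = (1/2, 0)
5. Y is the midpoint of ZS ⇒ Y = (3/4, 1/14)
2·[YDG] = 3/14, 2·[ZYV] = 1/28
[YDG]:[ZYV] = 3/14:1/28 = 6

[YDG]:[ZYV] = 6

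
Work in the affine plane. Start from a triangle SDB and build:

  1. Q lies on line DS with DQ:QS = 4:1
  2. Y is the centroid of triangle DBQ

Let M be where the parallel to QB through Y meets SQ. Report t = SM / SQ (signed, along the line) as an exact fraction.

t = 7/3

Work in coordinates with S = (0, 0), D = (1, 0), B = (0, 1).
1. Q lies on line DS with DQ:QS = 4:1 ⇒ Q = (1/5, 0)
2. Y is the centroid of triangle DBQ ⇒ Y = (2/5, 1/3)
through Y parallel to QB: direction (-1/5, 1); meets SQ at M = (7/15, 0)
M = S + t·(Q−S) with t = 7/3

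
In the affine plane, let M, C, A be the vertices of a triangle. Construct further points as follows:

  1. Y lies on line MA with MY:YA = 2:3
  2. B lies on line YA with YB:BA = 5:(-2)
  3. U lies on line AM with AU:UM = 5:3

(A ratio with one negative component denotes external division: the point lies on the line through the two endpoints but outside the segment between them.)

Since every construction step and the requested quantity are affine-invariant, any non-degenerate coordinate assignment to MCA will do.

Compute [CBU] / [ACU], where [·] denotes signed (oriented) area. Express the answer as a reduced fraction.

[CBU]:[ACU] = -41/25

Choose coordinates M = (0, 0), C = (1, 0), A = (0, 1).
1. Y lies on line MA with MY:YA = 2:3 ⇒ Y = (0, 2/5)
2. B lies on line YA with YB:BA = 5:(-2) ⇒ B = (0, 7/5)
3. U lies on line AM with AU:UM = 5:3 ⇒ U = (0, 3/8)
2·[CBU] = 41/40, 2·[ACU] = -5/8
[CBU]:[ACU] = 41/40:-5/8 = -41/25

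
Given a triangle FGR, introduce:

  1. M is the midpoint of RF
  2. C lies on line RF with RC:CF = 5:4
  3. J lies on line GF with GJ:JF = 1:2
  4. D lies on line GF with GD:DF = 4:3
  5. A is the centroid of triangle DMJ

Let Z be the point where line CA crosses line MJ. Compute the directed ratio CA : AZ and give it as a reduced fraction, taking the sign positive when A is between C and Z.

CA:AZ = -1/15

Choose coordinates F = (0, 0), G = (1, 0), R = (0, 1).
1. M is the midpoint of RF ⇒ M = (0, 1/2)
2. C lies on line RF with RC:CF = 5:4 ⇒ C = (0, 4/9)
3. J lies on line GF with GJ:JF = 1:2 ⇒ J = (2/3, 0)
4. D lies on line GF with GD:DF = 4:3 ⇒ D = (3/7, 0)
5. A is the centroid of triangle DMJ ⇒ A = (23/63, 1/6)
line CA meets MJ at Z = (-46/9, 13/3)
A = C + t·(Z−C) with t = -1/14, so CA:AZ = -1/14:15/14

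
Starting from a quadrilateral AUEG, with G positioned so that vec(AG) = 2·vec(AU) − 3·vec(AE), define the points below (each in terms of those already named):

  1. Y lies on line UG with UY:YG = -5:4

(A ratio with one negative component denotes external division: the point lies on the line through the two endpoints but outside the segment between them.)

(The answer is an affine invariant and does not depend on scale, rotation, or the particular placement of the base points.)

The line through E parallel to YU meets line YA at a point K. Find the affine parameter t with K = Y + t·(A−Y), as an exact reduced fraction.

t = 2/3

Choose coordinates A = (0, 0), U = (1, 0), E = (0, 1), G = (2, -3).
1. Y lies on line UG with UY:YG = -5:4 ⇒ Y = (6, -15)
through E parallel to YU: direction (-5, 15); meets YA at K = (2, -5)
K = Y + t·(A−Y) with t = 2/3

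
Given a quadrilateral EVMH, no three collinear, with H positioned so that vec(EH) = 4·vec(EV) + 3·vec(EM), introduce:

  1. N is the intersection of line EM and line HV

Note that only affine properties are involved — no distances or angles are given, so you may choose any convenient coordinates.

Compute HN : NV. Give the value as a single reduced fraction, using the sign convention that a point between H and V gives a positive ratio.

HN:NV = -4

Choose coordinates E = (0, 0), V = (1, 0), M = (0, 1), H = (4, 3).
1. N is the intersection of line EM and line HV ⇒ N = (0, -1)
N = H + t·(V−H) with t = 4/3, so HN:NV = t:(1−t) = 4/3:-1/3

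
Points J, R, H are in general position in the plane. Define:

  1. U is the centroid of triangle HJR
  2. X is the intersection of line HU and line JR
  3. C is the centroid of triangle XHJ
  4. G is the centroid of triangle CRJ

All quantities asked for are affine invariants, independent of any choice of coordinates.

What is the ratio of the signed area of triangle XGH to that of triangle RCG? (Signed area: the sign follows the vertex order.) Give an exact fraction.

Choose coordinates J = (0, 0), R = (1, 0), H = (0, 1).
1. U is the centroid of triangle HJR ⇒ U = (1/3, 1/3)
2. X is the intersection of line HU and line JR ⇒ X = (1/2, 0)
3. C is the centroid of triangle XHJ ⇒ C = (1/6, 1/3)
4. G is the centroid of triangle CRJ ⇒ G = (7/18, 1/9)
2·[XGH] = -1/18, 2·[RCG] = 1/9
[XGH]:[RCG] = -1/18:1/9 = -1/2

[XGH]:[RCG] = -1/2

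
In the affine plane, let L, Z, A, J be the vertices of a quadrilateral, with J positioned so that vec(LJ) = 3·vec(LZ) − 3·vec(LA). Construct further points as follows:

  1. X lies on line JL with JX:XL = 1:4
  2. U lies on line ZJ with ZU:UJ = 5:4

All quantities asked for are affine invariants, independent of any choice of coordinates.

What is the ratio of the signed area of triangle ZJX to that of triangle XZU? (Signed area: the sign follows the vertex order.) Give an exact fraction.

[ZJX]:[XZU] = 9/5

Set L = (0, 0), Z = (1, 0), A = (0, 1), J = (3, -3); any affine frame gives the same invariant.
1. X lies on line JL with JX:XL = 1:4 ⇒ X = (12/5, -12/5)
2. U lies on line ZJ with ZU:UJ = 5:4 ⇒ U = (19/9, -5/3)
2·[ZJX] = -3/5, 2·[XZU] = -1/3
[ZJX]:[XZU] = -3/5:-1/3 = 9/5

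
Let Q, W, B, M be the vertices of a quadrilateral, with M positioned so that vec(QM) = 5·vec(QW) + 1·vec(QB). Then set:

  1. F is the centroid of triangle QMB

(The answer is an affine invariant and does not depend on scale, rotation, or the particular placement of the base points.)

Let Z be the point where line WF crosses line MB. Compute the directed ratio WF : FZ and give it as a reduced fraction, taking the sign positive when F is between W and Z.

Choose coordinates Q = (0, 0), W = (1, 0), B = (0, 1), M = (5, 1).
1. F is the centroid of triangle QMB ⇒ F = (5/3, 2/3)
line WF meets MB at Z = (2, 1)
F = W + t·(Z−W) with t = 2/3, so WF:FZ = 2/3:1/3

WF:FZ = 2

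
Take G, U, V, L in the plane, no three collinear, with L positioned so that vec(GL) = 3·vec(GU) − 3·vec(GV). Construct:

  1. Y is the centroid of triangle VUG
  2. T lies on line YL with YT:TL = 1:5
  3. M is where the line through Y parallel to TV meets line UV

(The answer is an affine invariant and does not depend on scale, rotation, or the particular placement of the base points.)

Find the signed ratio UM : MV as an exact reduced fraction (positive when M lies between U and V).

Choose coordinates G = (0, 0), U = (1, 0), V = (0, 1), L = (3, -3).
1. Y is the centroid of triangle VUG ⇒ Y = (1/3, 1/3)
2. T lies on line YL with YT:TL = 1:5 ⇒ T = (7/9, -2/9)
3. M is where the line through Y parallel to TV meets line UV ⇒ M = (-1/4, 5/4)
M = U + t·(V−U) with t = 5/4, so UM:MV = t:(1−t) = 5/4:-1/4

UM:MV = -5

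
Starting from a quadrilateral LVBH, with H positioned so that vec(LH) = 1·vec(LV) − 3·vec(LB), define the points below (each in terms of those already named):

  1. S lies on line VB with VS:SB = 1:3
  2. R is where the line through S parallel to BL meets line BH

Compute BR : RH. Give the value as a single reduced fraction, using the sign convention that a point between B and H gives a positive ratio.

BR:RH = 3

Work in coordinates with L = (0, 0), V = (1, 0), B = (0, 1), H = (1, -3).
1. S lies on line VB with VS:SB = 1:3 ⇒ S = (3/4, 1/4)
2. R is where the line through S parallel to BL meets line BH ⇒ R = (3/4, -2)
R = B + t·(H−B) with t = 3/4, so BR:RH = t:(1−t) = 3/4:1/4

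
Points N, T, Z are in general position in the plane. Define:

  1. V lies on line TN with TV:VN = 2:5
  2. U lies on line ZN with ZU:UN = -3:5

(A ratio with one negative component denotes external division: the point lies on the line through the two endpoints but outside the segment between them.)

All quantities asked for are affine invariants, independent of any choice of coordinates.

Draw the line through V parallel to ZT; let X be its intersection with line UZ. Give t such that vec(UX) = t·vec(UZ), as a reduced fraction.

Work in coordinates with N = (0, 0), T = (1, 0), Z = (0, 1).
1. V lies on line TN with TV:VN = 2:5 ⇒ V = (5/7, 0)
2. U lies on line ZN with ZU:UN = -3:5 ⇒ U = (0, 5/2)
through V parallel to ZT: direction (1, -1); meets UZ at X = (0, 5/7)
X = U + t·(Z−U) with t = 25/21

t = 25/21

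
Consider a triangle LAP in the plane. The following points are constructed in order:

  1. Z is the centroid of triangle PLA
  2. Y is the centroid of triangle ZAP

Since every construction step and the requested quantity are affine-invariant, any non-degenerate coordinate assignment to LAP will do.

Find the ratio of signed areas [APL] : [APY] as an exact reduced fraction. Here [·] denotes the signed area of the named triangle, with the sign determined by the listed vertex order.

Choose coordinates L = (0, 0), A = (1, 0), P = (0, 1).
1. Z is the centroid of triangle PLA ⇒ Z = (1/3, 1/3)
2. Y is the centroid of triangle ZAP ⇒ Y = (4/9, 4/9)
2·[APL] = 1, 2·[APY] = 1/9
[APL]:[APY] = 1:1/9 = 9

[APL]:[APY] = 9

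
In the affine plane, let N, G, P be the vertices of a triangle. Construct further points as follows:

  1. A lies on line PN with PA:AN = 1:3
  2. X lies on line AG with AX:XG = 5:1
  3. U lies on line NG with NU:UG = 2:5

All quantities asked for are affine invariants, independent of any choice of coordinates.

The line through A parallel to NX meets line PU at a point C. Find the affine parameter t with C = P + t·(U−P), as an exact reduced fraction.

t = 35/146

Work in coordinates with N = (0, 0), G = (1, 0), P = (0, 1).
1. A lies on line PN with PA:AN = 1:3 ⇒ A = (0, 3/4)
2. X lies on line AG with AX:XG = 5:1 ⇒ X = (5/6, 1/8)
3. U lies on line NG with NU:UG = 2:5 ⇒ U = (2/7, 0)
through A parallel to NX: direction (5/6, 1/8); meets PU at C = (5/73, 111/146)
C = P + t·(U−P) with t = 35/146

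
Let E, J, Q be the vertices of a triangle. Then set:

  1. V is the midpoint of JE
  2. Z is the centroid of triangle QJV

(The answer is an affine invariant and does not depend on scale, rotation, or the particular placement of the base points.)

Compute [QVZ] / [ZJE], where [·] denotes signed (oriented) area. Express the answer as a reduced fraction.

[QVZ]:[ZJE] = -1/2

Choose coordinates E = (0, 0), J = (1, 0), Q = (0, 1).
1. V is the midpoint of JE ⇒ V = (1/2, 0)
2. Z is the centroid of triangle QJV ⇒ Z = (1/2, 1/3)
2·[QVZ] = 1/6, 2·[ZJE] = -1/3
[QVZ]:[ZJE] = 1/6:-1/3 = -1/2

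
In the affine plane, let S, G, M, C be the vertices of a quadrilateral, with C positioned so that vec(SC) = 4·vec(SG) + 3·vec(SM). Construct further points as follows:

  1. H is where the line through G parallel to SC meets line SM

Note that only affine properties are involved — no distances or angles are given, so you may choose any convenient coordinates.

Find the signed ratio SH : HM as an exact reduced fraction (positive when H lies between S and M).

SH:HM = -3/7

Work in coordinates with S = (0, 0), G = (1, 0), M = (0, 1), C = (4, 3).
1. H is where the line through G parallel to SC meets line SM ⇒ H = (0, -3/4)
H = S + t·(M−S) with t = -3/4, so SH:HM = t:(1−t) = -3/4:7/4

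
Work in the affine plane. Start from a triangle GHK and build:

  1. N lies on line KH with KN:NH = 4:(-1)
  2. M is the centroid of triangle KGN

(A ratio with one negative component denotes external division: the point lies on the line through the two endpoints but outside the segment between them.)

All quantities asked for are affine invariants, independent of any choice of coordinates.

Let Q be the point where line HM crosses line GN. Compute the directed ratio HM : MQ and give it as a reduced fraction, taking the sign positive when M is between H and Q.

HM:MQ = -1/4

Assign G = (0, 0), H = (1, 0), K = (0, 1) — the answer is frame-independent, so this choice is without loss of generality.
1. N lies on line KH with KN:NH = 4:(-1) ⇒ N = (4/3, -1/3)
2. M is the centroid of triangle KGN ⇒ M = (4/9, 2/9)
line HM meets GN at Q = (8/3, -2/3)
M = H + t·(Q−H) with t = -1/3, so HM:MQ = -1/3:4/3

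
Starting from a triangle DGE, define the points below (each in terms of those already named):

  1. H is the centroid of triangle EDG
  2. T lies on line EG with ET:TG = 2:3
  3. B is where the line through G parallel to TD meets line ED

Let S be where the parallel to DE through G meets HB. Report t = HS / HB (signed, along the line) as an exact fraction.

Work in coordinates with D = (0, 0), G = (1, 0), E = (0, 1).
1. H is the centroid of triangle EDG ⇒ H = (1/3, 1/3)
2. T lies on line EG with ET:TG = 2:3 ⇒ T = (2/5, 3/5)
3. B is where the line through G parallel to TD meets line ED ⇒ B = (0, -3/2)
through G parallel to DE: direction (0, 1); meets HB at S = (1, 4)
S = H + t·(B−H) with t = -2

t = -2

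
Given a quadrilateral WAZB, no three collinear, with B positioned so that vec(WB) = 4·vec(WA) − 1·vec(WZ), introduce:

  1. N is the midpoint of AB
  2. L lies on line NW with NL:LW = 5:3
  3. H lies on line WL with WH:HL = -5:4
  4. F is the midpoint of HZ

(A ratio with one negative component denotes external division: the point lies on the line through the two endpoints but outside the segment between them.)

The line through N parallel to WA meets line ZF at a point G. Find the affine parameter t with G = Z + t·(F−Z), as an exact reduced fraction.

t = 48/31

Choose coordinates W = (0, 0), A = (1, 0), Z = (0, 1), B = (4, -1).
1. N is the midpoint of AB ⇒ N = (5/2, -1/2)
2. L lies on line NW with NL:LW = 5:3 ⇒ L = (15/16, -3/16)
3. H lies on line WL with WH:HL = -5:4 ⇒ H = (75/16, -15/16)
4. F is the midpoint of HZ ⇒ F = (75/32, 1/32)
through N parallel to WA: direction (1, 0); meets ZF at G = (225/62, -1/2)
G = Z + t·(F−Z) with t = 48/31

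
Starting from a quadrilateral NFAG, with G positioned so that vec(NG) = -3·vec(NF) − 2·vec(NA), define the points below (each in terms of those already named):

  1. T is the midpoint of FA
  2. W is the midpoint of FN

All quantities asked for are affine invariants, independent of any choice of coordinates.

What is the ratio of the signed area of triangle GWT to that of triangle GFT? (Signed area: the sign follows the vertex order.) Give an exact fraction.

[GWT]:[GFT] = 7/12

Work in coordinates with N = (0, 0), F = (1, 0), A = (0, 1), G = (-3, -2).
1. T is the midpoint of FA ⇒ T = (1/2, 1/2)
2. W is the midpoint of FN ⇒ W = (1/2, 0)
2·[GWT] = 7/4, 2·[GFT] = 3
[GWT]:[GFT] = 7/4:3 = 7/12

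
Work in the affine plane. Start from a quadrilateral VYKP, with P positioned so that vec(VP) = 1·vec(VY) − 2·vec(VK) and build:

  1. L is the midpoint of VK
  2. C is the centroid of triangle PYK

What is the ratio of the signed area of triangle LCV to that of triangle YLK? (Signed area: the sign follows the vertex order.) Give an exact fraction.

[LCV]:[YLK] = 2/3

Assign V = (0, 0), Y = (1, 0), K = (0, 1), P = (1, -2) — the answer is frame-independent, so this choice is without loss of generality.
1. L is the midpoint of VK ⇒ L = (0, 1/2)
2. C is the centroid of triangle PYK ⇒ C = (2/3, -1/3)
2·[LCV] = -1/3, 2·[YLK] = -1/2
[LCV]:[YLK] = -1/3:-1/2 = 2/3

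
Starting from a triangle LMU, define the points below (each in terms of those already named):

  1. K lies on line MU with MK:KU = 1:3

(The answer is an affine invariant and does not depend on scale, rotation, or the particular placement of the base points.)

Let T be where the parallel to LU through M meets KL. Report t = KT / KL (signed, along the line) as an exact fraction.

t = -1/3

Set L = (0, 0), M = (1, 0), U = (0, 1); any affine frame gives the same invariant.
1. K lies on line MU with MK:KU = 1:3 ⇒ K = (3/4, 1/4)
through M parallel to LU: direction (0, 1); meets KL at T = (1, 1/3)
T = K + t·(L−K) with t = -1/3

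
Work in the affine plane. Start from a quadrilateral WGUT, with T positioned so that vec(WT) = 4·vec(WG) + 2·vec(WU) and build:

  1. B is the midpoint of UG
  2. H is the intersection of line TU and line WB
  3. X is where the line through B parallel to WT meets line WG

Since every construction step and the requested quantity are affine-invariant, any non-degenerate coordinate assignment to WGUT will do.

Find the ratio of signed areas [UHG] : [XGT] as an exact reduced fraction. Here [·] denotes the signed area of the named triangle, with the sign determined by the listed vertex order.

Choose coordinates W = (0, 0), G = (1, 0), U = (0, 1), T = (4, 2).
1. B is the midpoint of UG ⇒ B = (1/2, 1/2)
2. H is the intersection of line TU and line WB ⇒ H = (4/3, 4/3)
3. X is where the line through B parallel to WT meets line WG ⇒ X = (-1/2, 0)
2·[UHG] = -5/3, 2·[XGT] = 3
[UHG]:[XGT] = -5/3:3 = -5/9

[UHG]:[XGT] = -5/9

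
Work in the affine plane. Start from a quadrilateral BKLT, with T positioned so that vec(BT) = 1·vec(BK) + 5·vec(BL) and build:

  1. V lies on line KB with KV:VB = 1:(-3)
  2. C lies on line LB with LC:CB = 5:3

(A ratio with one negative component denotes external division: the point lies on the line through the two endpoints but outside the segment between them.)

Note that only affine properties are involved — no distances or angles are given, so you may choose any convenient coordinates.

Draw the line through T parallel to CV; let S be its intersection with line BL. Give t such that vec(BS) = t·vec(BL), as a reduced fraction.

Set B = (0, 0), K = (1, 0), L = (0, 1), T = (1, 5); any affine frame gives the same invariant.
1. V lies on line KB with KV:VB = 1:(-3) ⇒ V = (3/2, 0)
2. C lies on line LB with LC:CB = 5:3 ⇒ C = (0, 3/8)
through T parallel to CV: direction (3/2, -3/8); meets BL at S = (0, 21/4)
S = B + t·(L−B) with t = 21/4

t = 21/4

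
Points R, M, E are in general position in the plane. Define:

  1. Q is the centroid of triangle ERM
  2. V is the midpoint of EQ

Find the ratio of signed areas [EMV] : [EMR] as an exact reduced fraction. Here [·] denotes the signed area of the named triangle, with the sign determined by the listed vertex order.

[EMV]:[EMR] = 1/6

Choose coordinates R = (0, 0), M = (1, 0), E = (0, 1).
1. Q is the centroid of triangle ERM ⇒ Q = (1/3, 1/3)
2. V is the midpoint of EQ ⇒ V = (1/6, 2/3)
2·[EMV] = -1/6, 2·[EMR] = -1
[EMV]:[EMR] = -1/6:-1 = 1/6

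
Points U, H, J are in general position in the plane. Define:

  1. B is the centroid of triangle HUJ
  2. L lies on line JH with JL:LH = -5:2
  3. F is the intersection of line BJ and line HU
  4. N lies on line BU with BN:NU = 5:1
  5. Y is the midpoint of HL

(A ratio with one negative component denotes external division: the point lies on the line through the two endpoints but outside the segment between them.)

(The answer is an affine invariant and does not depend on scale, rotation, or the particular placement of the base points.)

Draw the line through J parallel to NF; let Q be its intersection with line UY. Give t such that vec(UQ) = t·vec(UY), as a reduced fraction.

Work in coordinates with U = (0, 0), H = (1, 0), J = (0, 1).
1. B is the centroid of triangle HUJ ⇒ B = (1/3, 1/3)
2. L lies on line JH with JL:LH = -5:2 ⇒ L = (5/3, -2/3)
3. F is the intersection of line BJ and line HU ⇒ F = (1/2, 0)
4. N lies on line BU with BN:NU = 5:1 ⇒ N = (1/18, 1/18)
5. Y is the midpoint of HL ⇒ Y = (4/3, -1/3)
through J parallel to NF: direction (4/9, -1/18); meets UY at Q = (-8, 2)
Q = U + t·(Y−U) with t = -6

t = -6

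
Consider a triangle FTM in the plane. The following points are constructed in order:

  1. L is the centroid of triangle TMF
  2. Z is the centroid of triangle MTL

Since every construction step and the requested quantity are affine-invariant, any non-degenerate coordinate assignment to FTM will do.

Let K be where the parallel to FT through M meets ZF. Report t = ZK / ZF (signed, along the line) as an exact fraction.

t = -5/4

Assign F = (0, 0), T = (1, 0), M = (0, 1) — the answer is frame-independent, so this choice is without loss of generality.
1. L is the centroid of triangle TMF ⇒ L = (1/3, 1/3)
2. Z is the centroid of triangle MTL ⇒ Z = (4/9, 4/9)
through M parallel to FT: direction (1, 0); meets ZF at K = (1, 1)
K = Z + t·(F−Z) with t = -5/4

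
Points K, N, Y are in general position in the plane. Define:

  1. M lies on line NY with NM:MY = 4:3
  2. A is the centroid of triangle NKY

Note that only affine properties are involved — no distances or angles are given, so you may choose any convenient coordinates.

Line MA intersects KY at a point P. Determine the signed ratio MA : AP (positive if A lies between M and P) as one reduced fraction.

MA:AP = 2/7

Choose coordinates K = (0, 0), N = (1, 0), Y = (0, 1).
1. M lies on line NY with NM:MY = 4:3 ⇒ M = (3/7, 4/7)
2. A is the centroid of triangle NKY ⇒ A = (1/3, 1/3)
line MA meets KY at P = (0, -1/2)
A = M + t·(P−M) with t = 2/9, so MA:AP = 2/9:7/9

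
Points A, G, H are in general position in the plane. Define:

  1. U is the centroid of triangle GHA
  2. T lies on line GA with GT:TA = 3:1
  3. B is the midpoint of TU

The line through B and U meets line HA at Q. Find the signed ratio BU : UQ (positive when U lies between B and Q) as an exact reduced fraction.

BU:UQ = -1/8

Work in coordinates with A = (0, 0), G = (1, 0), H = (0, 1).
1. U is the centroid of triangle GHA ⇒ U = (1/3, 1/3)
2. T lies on line GA with GT:TA = 3:1 ⇒ T = (1/4, 0)
3. B is the midpoint of TU ⇒ B = (7/24, 1/6)
line BU meets HA at Q = (0, -1)
U = B + t·(Q−B) with t = -1/7, so BU:UQ = -1/7:8/7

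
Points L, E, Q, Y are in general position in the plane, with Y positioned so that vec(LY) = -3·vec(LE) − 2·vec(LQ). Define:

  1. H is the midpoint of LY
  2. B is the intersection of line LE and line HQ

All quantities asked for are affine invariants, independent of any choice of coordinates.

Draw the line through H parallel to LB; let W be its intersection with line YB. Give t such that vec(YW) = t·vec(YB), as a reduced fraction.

Assign L = (0, 0), E = (1, 0), Q = (0, 1), Y = (-3, -2) — the answer is frame-independent, so this choice is without loss of generality.
1. H is the midpoint of LY ⇒ H = (-3/2, -1)
2. B is the intersection of line LE and line HQ ⇒ B = (-3/4, 0)
through H parallel to LB: direction (-3/4, 0); meets YB at W = (-15/8, -1)
W = Y + t·(B−Y) with t = 1/2

t = 1/2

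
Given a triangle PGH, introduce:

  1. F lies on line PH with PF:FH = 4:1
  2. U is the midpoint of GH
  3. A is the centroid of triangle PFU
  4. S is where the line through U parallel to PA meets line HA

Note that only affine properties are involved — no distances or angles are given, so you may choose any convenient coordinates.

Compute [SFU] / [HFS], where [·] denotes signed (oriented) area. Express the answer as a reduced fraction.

[SFU]:[HFS] = -16/3

Set P = (0, 0), G = (1, 0), H = (0, 1); any affine frame gives the same invariant.
1. F lies on line PH with PF:FH = 4:1 ⇒ F = (0, 4/5)
2. U is the midpoint of GH ⇒ U = (1/2, 1/2)
3. A is the centroid of triangle PFU ⇒ A = (1/6, 13/30)
4. S is where the line through U parallel to PA meets line HA ⇒ S = (3/10, -1/50)
2·[SFU] = -8/25, 2·[HFS] = 3/50
[SFU]:[HFS] = -8/25:3/50 = -16/3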